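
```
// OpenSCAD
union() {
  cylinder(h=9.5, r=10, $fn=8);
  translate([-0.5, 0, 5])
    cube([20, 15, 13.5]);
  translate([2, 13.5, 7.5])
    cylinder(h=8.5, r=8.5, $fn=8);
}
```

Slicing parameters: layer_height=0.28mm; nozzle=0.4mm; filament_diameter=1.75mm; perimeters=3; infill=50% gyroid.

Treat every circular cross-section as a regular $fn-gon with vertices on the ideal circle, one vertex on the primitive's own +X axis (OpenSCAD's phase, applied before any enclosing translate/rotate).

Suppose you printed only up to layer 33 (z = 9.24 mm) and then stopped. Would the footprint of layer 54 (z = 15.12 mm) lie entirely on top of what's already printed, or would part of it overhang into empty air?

entirely on top

Compare the two slices. At z = 9.24: the r=10 cylinder contributes a regular 8-gon of circumradius 10 (area = (8/2)·10.000²·sin(360°/8) = 282.84 mm²); the cube at (-0.5, 0) (footprint 20×15) is included at this height (area 300.00 mm²); the r=8.5 cylinder at (2, 13.5) contributes a regular 8-gon of circumradius 8.5 (area = (8/2)·8.500²·sin(360°/8) = 204.35 mm²); Merging all regions: the regions partially overlap — summed areas 787.20 mm² minus the doubly-counted overlap 170.95 mm² gives 616.25 mm² — area = 616.25 mm². At z = 15.12: the cylinder is absent (z outside [0, 9.5]); the 20×15 cube at (-0.5, 0) contributes its full rectangle (area 300.00 mm²); the r=8.5 cylinder at (2, 13.5) contributes a regular 8-gon of circumradius 8.5 (area = (8/2)·8.500²·sin(360°/8) = 204.35 mm²); Merging all regions: the regions partially overlap — summed areas 504.35 mm² minus the doubly-counted overlap 87.08 mm² gives 417.28 mm² — area = 417.28 mm². Checking containment: the cross-section at z = 15.12 is a subset of the cross-section at z = 9.24.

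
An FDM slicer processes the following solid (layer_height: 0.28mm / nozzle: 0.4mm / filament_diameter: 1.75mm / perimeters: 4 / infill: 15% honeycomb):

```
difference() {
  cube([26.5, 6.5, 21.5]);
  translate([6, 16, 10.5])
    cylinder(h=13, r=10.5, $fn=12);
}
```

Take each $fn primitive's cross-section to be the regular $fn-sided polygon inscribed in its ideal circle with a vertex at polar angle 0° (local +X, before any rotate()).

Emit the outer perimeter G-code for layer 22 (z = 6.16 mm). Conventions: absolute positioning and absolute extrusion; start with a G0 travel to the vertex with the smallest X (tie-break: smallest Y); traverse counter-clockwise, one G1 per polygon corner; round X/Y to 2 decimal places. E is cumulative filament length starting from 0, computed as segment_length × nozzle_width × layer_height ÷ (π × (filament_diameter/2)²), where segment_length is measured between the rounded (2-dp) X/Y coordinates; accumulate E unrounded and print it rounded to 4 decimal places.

At z = 6.16 mm: the cube is present — its section is the full 26.5×6.5 rectangle; the cylinder at (6, 16) is absent (z outside [10.5, 23.5]); Taking the first minus the rest: none of the subtracted shapes is present at this height, so the 26.5×6.5 cube is unchanged — 1 connected region. The outline is a single polygon with 4 vertices. Extrusion per mm of travel: 0.4 × 0.28 / (π × 0.875²) = 0.046564. Accumulating E over each segment gives final E = 3.0732.

G0 X0.00 Y0.00 Z6.16
G1 X26.50 Y0.00 E1.2340
G1 X26.50 Y6.50 E1.5366
G1 X0.00 Y6.50 E2.7706
G1 X0.00 Y0.00 E3.0732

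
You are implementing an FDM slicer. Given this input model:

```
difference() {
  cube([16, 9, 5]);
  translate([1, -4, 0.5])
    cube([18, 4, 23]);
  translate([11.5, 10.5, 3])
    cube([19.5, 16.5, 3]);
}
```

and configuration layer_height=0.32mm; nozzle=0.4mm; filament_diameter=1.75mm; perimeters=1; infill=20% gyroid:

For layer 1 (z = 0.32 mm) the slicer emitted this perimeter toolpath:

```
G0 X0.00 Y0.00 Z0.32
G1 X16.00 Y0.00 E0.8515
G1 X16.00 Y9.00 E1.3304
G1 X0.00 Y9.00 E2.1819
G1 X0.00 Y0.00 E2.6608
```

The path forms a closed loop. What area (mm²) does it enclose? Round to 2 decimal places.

144.00 mm²

Apply the shoelace formula to the sequence of (X, Y) vertices; enclosed area = 144.00 mm².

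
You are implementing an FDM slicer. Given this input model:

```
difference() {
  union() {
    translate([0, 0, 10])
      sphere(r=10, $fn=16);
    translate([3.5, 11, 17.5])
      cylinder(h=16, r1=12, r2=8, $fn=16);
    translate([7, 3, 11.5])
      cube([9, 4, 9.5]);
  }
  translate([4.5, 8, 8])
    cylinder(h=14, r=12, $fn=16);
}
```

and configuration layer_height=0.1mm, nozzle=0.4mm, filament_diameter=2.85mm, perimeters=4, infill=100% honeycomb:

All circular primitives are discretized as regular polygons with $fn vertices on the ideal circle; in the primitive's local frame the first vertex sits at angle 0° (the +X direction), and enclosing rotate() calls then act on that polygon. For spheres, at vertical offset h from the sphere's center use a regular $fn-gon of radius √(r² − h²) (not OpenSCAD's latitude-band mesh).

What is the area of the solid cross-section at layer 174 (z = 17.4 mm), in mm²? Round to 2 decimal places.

At z = 17.4 mm: the sphere: section is a regular 16-gon, circumradius = √(r²−h²) = √(10²−7.4²) = 6.726 (area = (16/2)·6.726²·sin(360°/16) = 138.50 mm²); the cone at (3.5, 11) does not reach this height (z outside [17.5, 33.5]); the cube at (7, 3) is present — its section is the full 9×4 rectangle (area 36.00 mm²); Merging all regions: the 2 present regions are separate (no shared area or edge), so areas and boundary lengths simply add and each stays a separate island — area = 174.50 mm²; the r=12 cylinder at (4.5, 8) gives a regular 16-gon of circumradius 12 (constant along its height) (area = (16/2)·12.000²·sin(360°/16) = 440.85 mm²); After the difference (first − rest): starting from the result so far (174.50 mm²), the r=12 cylinder at (4.5, 8) partially overlaps it — only the 131.31 mm² overlap (of its 440.85 mm²) is removed, clipping the outline — area = 43.19 mm². Overall, the cross-section has 2 separate islands. Net area = 43.19 mm².

43.19 mm²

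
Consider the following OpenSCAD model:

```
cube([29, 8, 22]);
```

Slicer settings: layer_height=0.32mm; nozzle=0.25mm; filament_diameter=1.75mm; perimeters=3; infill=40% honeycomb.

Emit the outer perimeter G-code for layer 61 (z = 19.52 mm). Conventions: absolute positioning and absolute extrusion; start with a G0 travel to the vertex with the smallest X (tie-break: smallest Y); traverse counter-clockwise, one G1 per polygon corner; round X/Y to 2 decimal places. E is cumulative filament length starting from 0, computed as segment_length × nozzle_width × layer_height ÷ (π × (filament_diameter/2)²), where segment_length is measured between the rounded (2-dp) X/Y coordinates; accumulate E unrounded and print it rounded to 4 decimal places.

At z = 19.52 mm: the 29×8 cube contributes its full rectangle. The outline is a single polygon with 4 vertices. Extrusion per mm of travel: 0.25 × 0.32 / (π × 0.875²) = 0.033260. Accumulating E over each segment gives final E = 2.4612.

G0 X0.00 Y0.00 Z19.52
G1 X29.00 Y0.00 E0.9645
G1 X29.00 Y8.00 E1.2306
G1 X0.00 Y8.00 E2.1952
G1 X0.00 Y0.00 E2.4612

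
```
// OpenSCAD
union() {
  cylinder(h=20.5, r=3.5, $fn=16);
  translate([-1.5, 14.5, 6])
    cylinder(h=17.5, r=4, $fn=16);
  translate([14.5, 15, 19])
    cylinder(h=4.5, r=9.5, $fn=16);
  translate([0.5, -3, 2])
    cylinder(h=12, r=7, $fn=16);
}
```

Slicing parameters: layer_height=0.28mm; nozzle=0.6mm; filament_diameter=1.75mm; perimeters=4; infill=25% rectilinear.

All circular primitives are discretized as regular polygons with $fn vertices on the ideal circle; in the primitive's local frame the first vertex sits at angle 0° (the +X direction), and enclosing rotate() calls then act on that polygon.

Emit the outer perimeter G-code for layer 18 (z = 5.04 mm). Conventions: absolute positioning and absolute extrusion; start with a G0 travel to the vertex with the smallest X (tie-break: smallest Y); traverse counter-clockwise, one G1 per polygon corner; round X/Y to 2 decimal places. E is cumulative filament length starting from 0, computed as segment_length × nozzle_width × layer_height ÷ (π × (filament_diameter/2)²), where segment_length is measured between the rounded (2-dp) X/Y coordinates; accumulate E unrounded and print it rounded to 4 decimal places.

G0 X-6.50 Y-3.00 Z5.04
G1 X-5.97 Y-5.68 E0.1908
G1 X-4.45 Y-7.95 E0.3816
G1 X-2.18 Y-9.47 E0.5724
G1 X0.50 Y-10.00 E0.7633
G1 X3.18 Y-9.47 E0.9541
G1 X5.45 Y-7.95 E1.1449
G1 X6.97 Y-5.68 E1.3357
G1 X7.50 Y-3.00 E1.5265
G1 X6.97 Y-0.32 E1.7173
G1 X5.45 Y1.95 E1.9081
G1 X3.18 Y3.47 E2.0989
G1 X0.50 Y4.00 E2.2898
G1 X-2.18 Y3.47 E2.4806
G1 X-4.45 Y1.95 E2.6714
G1 X-5.97 Y-0.32 E2.8622
G1 X-6.50 Y-3.00 E3.0530

At z = 5.04 mm: the cylinder: section is a regular 16-gon, circumradius r=3.5; the cylinder at (-1.5, 14.5) is absent (z outside [6, 23.5]); the cylinder at (14.5, 15) does not reach this height (z outside [19, 23.5]); the cylinder at (0.5, -3): section is a regular 16-gon, circumradius r=7; Taking the union: the r=3.5 cylinder lies entirely inside the r=7 cylinder at (0.5, -3), so the union is just the r=7 cylinder at (0.5, -3) — 1 connected region. The outline is a single polygon with 16 vertices. Extrusion per mm of travel: 0.6 × 0.28 / (π × 0.875²) = 0.069846. Accumulating E over each segment gives final E = 3.0530.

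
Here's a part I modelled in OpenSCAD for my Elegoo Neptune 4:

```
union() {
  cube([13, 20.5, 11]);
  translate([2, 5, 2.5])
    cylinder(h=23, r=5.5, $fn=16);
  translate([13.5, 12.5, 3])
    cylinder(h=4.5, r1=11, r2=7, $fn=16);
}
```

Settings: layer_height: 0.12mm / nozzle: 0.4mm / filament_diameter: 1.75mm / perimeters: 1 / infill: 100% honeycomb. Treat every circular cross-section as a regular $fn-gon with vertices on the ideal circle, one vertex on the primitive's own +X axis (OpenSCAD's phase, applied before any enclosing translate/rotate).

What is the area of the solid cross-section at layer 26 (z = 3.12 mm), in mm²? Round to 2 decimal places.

497.41 mm²

At z = 3.12 mm: the cube (footprint 13×20.5) is included at this height (area 266.50 mm²); the cylinder at (2, 5): section is a regular 16-gon, circumradius r=5.5 (area = (16/2)·5.500²·sin(360°/16) = 92.61 mm²); the cone at (13.5, 12.5) (r1=11→r2=7) has section circumradius 10.893 here — a regular 16-gon (area = (16/2)·10.893²·sin(360°/16) = 363.29 mm²); Merging all regions: the regions partially overlap — summed areas 722.40 mm² minus the doubly-counted overlap 224.99 mm² gives 497.41 mm² — area = 497.41 mm². Overall, the cross-section is a single solid region. Net area = 497.41 mm².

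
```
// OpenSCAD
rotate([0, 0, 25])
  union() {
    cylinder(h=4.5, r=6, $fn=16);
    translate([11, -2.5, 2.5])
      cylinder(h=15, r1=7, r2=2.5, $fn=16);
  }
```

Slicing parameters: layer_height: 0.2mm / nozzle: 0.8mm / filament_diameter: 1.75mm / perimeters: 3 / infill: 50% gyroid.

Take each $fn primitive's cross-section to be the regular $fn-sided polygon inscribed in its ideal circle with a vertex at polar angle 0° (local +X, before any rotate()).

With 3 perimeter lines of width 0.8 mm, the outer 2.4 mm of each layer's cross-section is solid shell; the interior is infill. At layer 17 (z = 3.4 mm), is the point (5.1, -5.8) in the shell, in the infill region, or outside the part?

At z = 3.4 mm: the r=6 cylinder contributes a regular 16-gon of circumradius 6; the cone at (11, -2.5) contributes a regular 16-gon of circumradius 6.730 (interpolated between r1=7 and r2=2.5 at t=0.060); Combining (union): the regions partially overlap (shared area 4.74 mm²), so overlapping operands fuse into one piece — 1 connected region; (whole slice rotated 25° about Z — lengths, areas and connectivity unchanged). Overall, the cross-section is a single solid region. Undo the 25° rotation: the query point maps to (2.171, -7.412) in the un-rotated model frame. The nearest boundary edge runs (2.30, -5.54)→(-0.00, -6.00); distance from the point to it = 1.81 mm. The point is not inside any of the regions above, so it lies outside the cross-section (1.81 mm from the nearest boundary).

outside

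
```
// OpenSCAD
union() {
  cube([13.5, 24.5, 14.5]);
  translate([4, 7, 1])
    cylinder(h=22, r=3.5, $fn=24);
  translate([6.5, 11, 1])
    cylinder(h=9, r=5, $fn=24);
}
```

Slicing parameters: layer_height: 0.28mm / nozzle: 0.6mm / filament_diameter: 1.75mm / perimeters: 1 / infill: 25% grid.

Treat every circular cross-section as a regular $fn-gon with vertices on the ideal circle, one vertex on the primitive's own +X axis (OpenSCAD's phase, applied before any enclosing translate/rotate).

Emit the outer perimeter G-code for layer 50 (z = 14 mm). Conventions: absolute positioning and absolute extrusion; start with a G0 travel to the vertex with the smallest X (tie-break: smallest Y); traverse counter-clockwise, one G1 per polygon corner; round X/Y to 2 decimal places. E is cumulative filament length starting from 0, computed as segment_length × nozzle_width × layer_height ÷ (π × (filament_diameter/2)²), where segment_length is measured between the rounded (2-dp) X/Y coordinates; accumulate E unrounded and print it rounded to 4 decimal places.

At z = 14 mm: the 13.5×24.5 cube contributes its full rectangle; the cylinder at (4, 7): section is a regular 24-gon, circumradius r=3.5; the cylinder at (6.5, 11) is not intersected at this z (z outside [1, 10]); Taking the union: the r=3.5 cylinder at (4, 7) lies entirely inside the 13.5×24.5 cube, so the union is just the 13.5×24.5 cube — 1 connected region. The outline is a single polygon with 4 vertices. Extrusion per mm of travel: 0.6 × 0.28 / (π × 0.875²) = 0.069846. Accumulating E over each segment gives final E = 5.3083.

G0 X0.00 Y0.00 Z14.00
G1 X13.50 Y0.00 E0.9429
G1 X13.50 Y24.50 E2.6542
G1 X0.00 Y24.50 E3.5971
G1 X0.00 Y0.00 E5.3083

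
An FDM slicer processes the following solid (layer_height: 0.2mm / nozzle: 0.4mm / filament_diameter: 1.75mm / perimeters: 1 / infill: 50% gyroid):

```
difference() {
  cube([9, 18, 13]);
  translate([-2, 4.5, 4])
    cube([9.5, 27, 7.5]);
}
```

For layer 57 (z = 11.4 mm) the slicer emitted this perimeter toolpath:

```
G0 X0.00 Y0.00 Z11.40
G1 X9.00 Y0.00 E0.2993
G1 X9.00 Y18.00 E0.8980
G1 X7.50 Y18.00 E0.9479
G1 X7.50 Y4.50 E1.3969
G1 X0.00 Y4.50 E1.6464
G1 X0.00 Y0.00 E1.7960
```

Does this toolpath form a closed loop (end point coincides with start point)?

Start point (G0): (0.00, 0.00). End point (last G1): the path returns to the start — closed.

yes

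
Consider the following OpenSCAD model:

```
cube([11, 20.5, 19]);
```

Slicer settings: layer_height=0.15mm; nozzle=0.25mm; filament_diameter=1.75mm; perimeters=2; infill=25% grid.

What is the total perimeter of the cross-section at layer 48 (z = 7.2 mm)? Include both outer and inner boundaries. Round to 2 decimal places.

At z = 7.2 mm: the 11×20.5 cube contributes its full rectangle (perimeter 63.00 mm). Overall, the cross-section is a single solid region. Total boundary length (outer) = 63.00 mm.

63.00 mm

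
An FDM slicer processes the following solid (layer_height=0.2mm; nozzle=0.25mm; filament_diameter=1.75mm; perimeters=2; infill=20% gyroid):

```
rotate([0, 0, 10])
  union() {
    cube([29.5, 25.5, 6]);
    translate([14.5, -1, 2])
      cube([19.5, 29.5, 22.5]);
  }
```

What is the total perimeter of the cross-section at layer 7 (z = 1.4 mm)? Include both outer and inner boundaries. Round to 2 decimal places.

At z = 1.4 mm: the 29.5×25.5 cube contributes its full rectangle (perimeter 110.00 mm); the cube at (14.5, -1) does not reach this height (z outside [2, 24.5]); Combining (union): only the 29.5×25.5 cube is present, so the union is just that shape — boundary = 110.00 mm; (whole slice rotated 10° about Z — lengths, areas and connectivity unchanged). Overall, the cross-section is a single solid region. Total boundary length (outer) = 110.00 mm.

110.00 mm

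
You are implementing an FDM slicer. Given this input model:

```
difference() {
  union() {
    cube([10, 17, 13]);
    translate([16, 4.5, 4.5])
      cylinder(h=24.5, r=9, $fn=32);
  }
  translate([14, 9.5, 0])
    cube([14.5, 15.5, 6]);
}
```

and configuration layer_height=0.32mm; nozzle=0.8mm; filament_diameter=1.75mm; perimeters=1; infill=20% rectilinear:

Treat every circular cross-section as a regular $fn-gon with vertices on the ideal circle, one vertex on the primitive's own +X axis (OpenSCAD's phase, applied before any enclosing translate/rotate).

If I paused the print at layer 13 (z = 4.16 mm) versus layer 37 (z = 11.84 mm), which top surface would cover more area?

Layer 13 (z = 4.16): the cube (footprint 10×17) is included at this height (area 170.00 mm²); the cylinder at (16, 4.5) does not reach this height (z outside [4.5, 29]); Combining (union): only the 10×17 cube is present, so the union is just that shape — area = 170.00 mm²; the cube at (14, 9.5) (footprint 14.5×15.5) is included at this height (area 224.75 mm²); After the difference (first − rest): starting from that combined region (170.00 mm²), the 14.5×15.5 cube at (14, 9.5) misses the remaining region (no effect) — area = 170.00 mm². So its area = 170.00 mm². Layer 37 (z = 11.84): the 10×17 cube contributes its full rectangle (area 170.00 mm²); the r=9 cylinder at (16, 4.5) gives a regular 32-gon of circumradius 9 (constant along its height) (area = (32/2)·9.000²·sin(360°/32) = 252.84 mm²); Merging all regions: the regions partially overlap — summed areas 422.84 mm² minus the doubly-counted overlap 25.33 mm² gives 397.51 mm² — area = 397.51 mm²; the cube at (14, 9.5) is not intersected at this z (z outside [0, 6]); Taking the first minus the rest: none of the subtracted shapes is present at this height, so the result so far is unchanged — area = 397.51 mm². So its area = 397.51 mm². Layer 37 is larger (397.51 vs 170.00 mm²).

layer 37 (z = 11.84 mm)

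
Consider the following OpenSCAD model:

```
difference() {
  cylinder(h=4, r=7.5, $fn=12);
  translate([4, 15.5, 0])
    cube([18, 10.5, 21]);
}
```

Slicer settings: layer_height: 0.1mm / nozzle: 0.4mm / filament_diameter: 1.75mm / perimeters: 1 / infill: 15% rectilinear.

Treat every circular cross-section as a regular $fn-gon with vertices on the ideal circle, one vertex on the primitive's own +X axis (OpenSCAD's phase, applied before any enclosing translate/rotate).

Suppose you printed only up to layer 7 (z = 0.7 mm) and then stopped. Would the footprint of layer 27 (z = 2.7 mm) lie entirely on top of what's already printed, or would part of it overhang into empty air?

entirely on top

Compare the two slices. At z = 0.7: the r=7.5 cylinder contributes a regular 12-gon of circumradius 7.5 (area = (12/2)·7.500²·sin(360°/12) = 168.75 mm²); the cube at (4, 15.5) (footprint 18×10.5) is included at this height (area 189.00 mm²); Subtracting the remaining from the first: starting from the r=7.5 cylinder (168.75 mm²), the 18×10.5 cube at (4, 15.5) misses the remaining region (no effect) — area = 168.75 mm². At z = 2.7: the cylinder: section is a regular 12-gon, circumradius r=7.5 (area = (12/2)·7.500²·sin(360°/12) = 168.75 mm²); the cube at (4, 15.5) (footprint 18×10.5) is included at this height (area 189.00 mm²); Subtracting the remaining from the first: starting from the r=7.5 cylinder (168.75 mm²), the 18×10.5 cube at (4, 15.5) misses the remaining region (no effect) — area = 168.75 mm². Checking containment: the cross-section at z = 2.7 is a subset of the cross-section at z = 0.7.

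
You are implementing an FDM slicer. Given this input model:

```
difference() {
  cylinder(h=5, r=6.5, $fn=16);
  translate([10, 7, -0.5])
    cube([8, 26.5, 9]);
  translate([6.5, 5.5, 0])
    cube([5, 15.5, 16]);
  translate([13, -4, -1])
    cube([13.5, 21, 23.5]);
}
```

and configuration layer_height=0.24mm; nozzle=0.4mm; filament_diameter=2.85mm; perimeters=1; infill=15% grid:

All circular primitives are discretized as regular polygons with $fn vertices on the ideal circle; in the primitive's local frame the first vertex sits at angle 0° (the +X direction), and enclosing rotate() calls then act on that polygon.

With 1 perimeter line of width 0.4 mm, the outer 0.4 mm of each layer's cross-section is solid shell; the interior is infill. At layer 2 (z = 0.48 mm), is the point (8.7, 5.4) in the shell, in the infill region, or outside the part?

outside

At z = 0.48 mm: the r=6.5 cylinder contributes a regular 16-gon of circumradius 6.5; the cube at (10, 7) is present — its section is the full 8×26.5 rectangle; the cube at (6.5, 5.5) (footprint 5×15.5) is included at this height; the cube at (13, -4) (footprint 13.5×21) is included at this height; Taking the first minus the rest: starting from the r=6.5 cylinder, the 8×26.5 cube at (10, 7) misses the remaining region (no effect); the 5×15.5 cube at (6.5, 5.5) misses the remaining region (no effect); the 13.5×21 cube at (13, -4) misses the remaining region (no effect) — 1 connected region. Overall, the cross-section is a single solid region. The nearest boundary edge runs (4.60, 4.60)→(6.01, 2.49); distance from the point to it = 3.86 mm. The point is not inside any of the regions above, so it lies outside the cross-section (3.86 mm from the nearest boundary).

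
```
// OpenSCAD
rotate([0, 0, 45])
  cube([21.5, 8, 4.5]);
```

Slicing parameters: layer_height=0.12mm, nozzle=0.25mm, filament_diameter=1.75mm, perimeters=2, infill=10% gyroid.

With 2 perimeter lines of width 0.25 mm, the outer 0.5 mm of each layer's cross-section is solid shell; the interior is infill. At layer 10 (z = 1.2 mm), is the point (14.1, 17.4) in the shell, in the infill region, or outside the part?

outside

At z = 1.2 mm: the 21.5×8 cube contributes its full rectangle; (whole slice rotated 45° about Z — lengths, areas and connectivity unchanged). Overall, the cross-section is a single solid region. Undo the 45° rotation: the query point maps to (22.274, 2.333) in the un-rotated model frame. The nearest boundary edge runs (21.50, 0.00)→(21.50, 8.00); distance from the point to it = 0.77 mm. The point is not inside any of the regions above, so it lies outside the cross-section (0.77 mm from the nearest boundary).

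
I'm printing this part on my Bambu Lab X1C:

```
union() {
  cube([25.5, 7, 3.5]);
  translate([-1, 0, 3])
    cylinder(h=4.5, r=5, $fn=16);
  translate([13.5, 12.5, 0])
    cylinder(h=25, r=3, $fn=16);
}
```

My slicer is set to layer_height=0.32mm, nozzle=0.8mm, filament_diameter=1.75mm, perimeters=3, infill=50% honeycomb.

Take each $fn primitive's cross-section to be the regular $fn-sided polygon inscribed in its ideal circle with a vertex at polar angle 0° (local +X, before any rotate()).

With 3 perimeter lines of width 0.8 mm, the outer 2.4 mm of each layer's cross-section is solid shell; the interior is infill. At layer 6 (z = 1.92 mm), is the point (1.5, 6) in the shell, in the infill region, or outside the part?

shell

At z = 1.92 mm: the cube (footprint 25.5×7) is included at this height; the cylinder at (-1, 0) is absent (z outside [3, 7.5]); the r=3 cylinder at (13.5, 12.5) gives a regular 16-gon of circumradius 3 (constant along its height); Taking the union: the 2 present regions are separate (no shared area or edge), so areas and boundary lengths simply add and each stays a separate island — 2 connected regions. Overall, the cross-section has 2 separate islands. The nearest boundary edge runs (0.00, 7.00)→(25.50, 7.00); distance from the point to it = 1.00 mm. (Shell/infill is judged within the island containing the point — the largest one.) The point is inside the cross-section, 1.00 mm from the nearest boundary — within the 2.4 mm shell band (3 × 0.8).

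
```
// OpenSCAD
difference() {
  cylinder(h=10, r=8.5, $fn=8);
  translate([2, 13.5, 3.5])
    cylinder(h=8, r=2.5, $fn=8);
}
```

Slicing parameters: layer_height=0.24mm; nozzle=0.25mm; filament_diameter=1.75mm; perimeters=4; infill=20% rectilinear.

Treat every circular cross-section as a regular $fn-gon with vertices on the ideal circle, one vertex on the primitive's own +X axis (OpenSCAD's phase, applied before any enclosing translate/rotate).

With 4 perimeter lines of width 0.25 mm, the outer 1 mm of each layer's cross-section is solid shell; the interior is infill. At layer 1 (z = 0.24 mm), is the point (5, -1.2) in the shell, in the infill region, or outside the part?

infill

At z = 0.24 mm: the cylinder: section is a regular 8-gon, circumradius r=8.5; the cylinder at (2, 13.5) is not intersected at this z (z outside [3.5, 11.5]); Taking the first minus the rest: none of the subtracted shapes is present at this height, so the r=8.5 cylinder is unchanged — 1 connected region. Overall, the cross-section is a single solid region. The nearest boundary edge runs (6.01, -6.01)→(8.50, 0.00); distance from the point to it = 2.77 mm. The point is inside the cross-section and 2.77 mm from the nearest boundary — more than the 1 mm shell width (4 × 0.25), so it's in the infill interior.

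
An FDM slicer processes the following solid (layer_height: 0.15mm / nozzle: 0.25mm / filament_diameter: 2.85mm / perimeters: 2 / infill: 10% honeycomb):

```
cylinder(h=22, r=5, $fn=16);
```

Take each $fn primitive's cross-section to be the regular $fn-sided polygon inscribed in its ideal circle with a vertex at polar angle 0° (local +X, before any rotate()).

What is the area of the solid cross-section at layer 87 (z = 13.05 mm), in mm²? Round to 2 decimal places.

At z = 13.05 mm: the cylinder: section is a regular 16-gon, circumradius r=5 (area = (16/2)·5.000²·sin(360°/16) = 76.54 mm²). Overall, the cross-section is a single solid region. Net area = 76.54 mm².

76.54 mm²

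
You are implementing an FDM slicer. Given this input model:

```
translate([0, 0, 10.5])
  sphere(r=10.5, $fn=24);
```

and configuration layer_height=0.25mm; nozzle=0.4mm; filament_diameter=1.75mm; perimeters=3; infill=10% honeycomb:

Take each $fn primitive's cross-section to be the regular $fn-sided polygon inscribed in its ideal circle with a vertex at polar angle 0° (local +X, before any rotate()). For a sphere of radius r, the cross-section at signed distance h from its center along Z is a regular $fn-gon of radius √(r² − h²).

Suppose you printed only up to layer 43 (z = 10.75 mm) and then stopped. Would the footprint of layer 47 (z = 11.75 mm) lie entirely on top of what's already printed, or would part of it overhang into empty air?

Compare the two slices. At z = 10.75: the sphere: section is a regular 24-gon, circumradius = √(r²−h²) = √(10.5²−0.25²) = 10.497 (area = (24/2)·10.497²·sin(360°/24) = 342.22 mm²). At z = 11.75: the sphere: section is a regular 24-gon, circumradius = √(r²−h²) = √(10.5²−1.25²) = 10.425 (area = (24/2)·10.425²·sin(360°/24) = 337.56 mm²). Checking containment: the cross-section at z = 11.75 is a subset of the cross-section at z = 10.75.

entirely on top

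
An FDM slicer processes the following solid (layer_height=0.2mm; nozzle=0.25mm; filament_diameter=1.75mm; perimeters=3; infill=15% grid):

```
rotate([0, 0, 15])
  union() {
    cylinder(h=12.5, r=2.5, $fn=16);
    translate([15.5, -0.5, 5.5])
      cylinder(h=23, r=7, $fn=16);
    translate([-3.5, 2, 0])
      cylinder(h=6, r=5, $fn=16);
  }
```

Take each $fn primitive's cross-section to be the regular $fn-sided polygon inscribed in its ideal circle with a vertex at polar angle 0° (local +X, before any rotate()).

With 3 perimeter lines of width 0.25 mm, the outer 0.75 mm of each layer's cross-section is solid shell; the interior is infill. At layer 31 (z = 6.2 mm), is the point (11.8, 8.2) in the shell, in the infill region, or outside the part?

At z = 6.2 mm: the r=2.5 cylinder contributes a regular 16-gon of circumradius 2.5; the cylinder at (15.5, -0.5): section is a regular 16-gon, circumradius r=7; the cylinder at (-3.5, 2) does not reach this height (z outside [0, 6]); Combining (union): the 2 present regions are separate (no shared area or edge), so areas and boundary lengths simply add and each stays a separate island — 2 connected regions; (rotated 15° about Z; rotation is an isometry so areas/perimeters/island counts are preserved). Overall, the cross-section has 2 separate islands. Undo the 15° rotation: the query point maps to (13.520, 4.867) in the un-rotated model frame. The nearest boundary edge runs (12.82, 5.97)→(15.50, 6.50); distance from the point to it = 1.22 mm. (Shell/infill is judged within the island containing the point — the largest one.) The point is inside the cross-section and 1.22 mm from the nearest boundary — more than the 0.75 mm shell width (3 × 0.25), so it's in the infill interior.

infill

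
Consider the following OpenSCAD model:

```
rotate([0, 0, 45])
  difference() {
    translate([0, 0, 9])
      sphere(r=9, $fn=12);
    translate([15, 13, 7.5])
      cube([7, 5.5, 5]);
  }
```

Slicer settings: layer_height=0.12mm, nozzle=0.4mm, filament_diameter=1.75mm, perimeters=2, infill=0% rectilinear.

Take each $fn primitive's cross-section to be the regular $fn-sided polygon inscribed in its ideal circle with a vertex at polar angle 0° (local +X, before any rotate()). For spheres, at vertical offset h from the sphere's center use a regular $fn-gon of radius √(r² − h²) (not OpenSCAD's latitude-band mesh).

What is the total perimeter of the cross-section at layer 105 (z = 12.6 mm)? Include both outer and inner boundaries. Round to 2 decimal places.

51.24 mm

At z = 12.6 mm: the sphere: section is a regular 12-gon, circumradius = √(r²−h²) = √(9²−3.6²) = 8.249 (perimeter = 2·12·8.249·sin(180°/12) = 51.24 mm); the cube at (15, 13) is not intersected at this z (z outside [7.5, 12.5]); Taking the first minus the rest: none of the subtracted shapes is present at this height, so the r=9 sphere is unchanged — boundary = 51.24 mm; (rotated 45° about Z; rotation is an isometry so areas/perimeters/island counts are preserved). Overall, the cross-section is a single solid region. Total boundary length (outer) = 51.24 mm.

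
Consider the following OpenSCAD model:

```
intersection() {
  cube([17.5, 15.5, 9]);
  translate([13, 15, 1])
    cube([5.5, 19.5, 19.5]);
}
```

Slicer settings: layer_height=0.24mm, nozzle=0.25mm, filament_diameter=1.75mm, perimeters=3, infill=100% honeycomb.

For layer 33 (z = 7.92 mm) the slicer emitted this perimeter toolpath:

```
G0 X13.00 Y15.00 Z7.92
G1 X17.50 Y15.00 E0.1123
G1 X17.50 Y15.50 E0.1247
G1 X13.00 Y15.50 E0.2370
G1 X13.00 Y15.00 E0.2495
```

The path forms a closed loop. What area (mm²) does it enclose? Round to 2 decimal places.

Apply the shoelace formula to the sequence of (X, Y) vertices; enclosed area = 2.25 mm².

2.25 mm²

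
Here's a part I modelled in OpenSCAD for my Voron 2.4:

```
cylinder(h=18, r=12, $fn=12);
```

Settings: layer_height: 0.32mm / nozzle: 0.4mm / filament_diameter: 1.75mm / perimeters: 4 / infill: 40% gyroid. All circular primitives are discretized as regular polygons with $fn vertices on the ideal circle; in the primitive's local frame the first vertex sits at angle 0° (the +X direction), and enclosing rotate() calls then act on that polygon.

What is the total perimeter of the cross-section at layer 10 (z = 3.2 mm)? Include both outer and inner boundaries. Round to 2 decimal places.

At z = 3.2 mm: the r=12 cylinder contributes a regular 12-gon of circumradius 12 (perimeter = 2·12·12.000·sin(180°/12) = 74.54 mm). Overall, the cross-section is a single solid region. Total boundary length (outer) = 74.54 mm.

74.54 mm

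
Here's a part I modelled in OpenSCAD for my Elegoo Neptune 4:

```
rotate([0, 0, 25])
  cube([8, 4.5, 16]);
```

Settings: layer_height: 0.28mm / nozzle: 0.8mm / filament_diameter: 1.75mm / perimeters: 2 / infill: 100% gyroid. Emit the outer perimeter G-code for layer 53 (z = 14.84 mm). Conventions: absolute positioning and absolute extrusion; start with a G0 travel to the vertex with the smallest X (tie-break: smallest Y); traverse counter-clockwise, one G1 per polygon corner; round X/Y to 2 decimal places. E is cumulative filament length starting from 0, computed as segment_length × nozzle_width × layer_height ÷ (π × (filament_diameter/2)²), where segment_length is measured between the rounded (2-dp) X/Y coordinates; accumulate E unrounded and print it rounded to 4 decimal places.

G0 X-1.90 Y4.08 Z14.84
G1 X0.00 Y0.00 E0.4191
G1 X7.25 Y3.38 E1.1641
G1 X5.35 Y7.46 E1.5832
G1 X-1.90 Y4.08 E2.3282

At z = 14.84 mm: the 8×4.5 cube contributes its full rectangle; (rotated 25° about Z; rotation is an isometry so areas/perimeters/island counts are preserved). The outline is a single polygon with 4 vertices. Extrusion per mm of travel: 0.8 × 0.28 / (π × 0.875²) = 0.093128. Accumulating E over each segment gives final E = 2.3282.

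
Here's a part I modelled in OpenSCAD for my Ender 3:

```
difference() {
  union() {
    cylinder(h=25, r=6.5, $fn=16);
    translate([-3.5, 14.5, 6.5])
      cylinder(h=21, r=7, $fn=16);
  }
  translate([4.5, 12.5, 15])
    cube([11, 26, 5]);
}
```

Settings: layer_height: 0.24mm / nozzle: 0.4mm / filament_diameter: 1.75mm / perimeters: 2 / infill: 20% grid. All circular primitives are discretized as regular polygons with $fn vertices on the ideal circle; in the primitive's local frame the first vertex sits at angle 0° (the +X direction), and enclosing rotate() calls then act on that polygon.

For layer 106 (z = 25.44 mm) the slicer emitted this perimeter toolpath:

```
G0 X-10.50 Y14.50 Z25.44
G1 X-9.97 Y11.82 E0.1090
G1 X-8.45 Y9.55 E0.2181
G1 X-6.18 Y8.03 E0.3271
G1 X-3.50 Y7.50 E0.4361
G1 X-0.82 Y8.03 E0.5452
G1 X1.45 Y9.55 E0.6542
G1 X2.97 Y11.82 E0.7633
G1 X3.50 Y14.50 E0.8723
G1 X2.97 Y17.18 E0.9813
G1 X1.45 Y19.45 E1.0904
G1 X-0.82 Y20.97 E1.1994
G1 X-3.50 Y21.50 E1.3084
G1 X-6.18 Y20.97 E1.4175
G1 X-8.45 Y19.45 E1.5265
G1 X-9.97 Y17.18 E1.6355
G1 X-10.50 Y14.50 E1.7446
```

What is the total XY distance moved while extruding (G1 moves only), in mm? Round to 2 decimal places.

Sum the Euclidean lengths of each G1 segment: total = 43.71 mm.

43.71 mm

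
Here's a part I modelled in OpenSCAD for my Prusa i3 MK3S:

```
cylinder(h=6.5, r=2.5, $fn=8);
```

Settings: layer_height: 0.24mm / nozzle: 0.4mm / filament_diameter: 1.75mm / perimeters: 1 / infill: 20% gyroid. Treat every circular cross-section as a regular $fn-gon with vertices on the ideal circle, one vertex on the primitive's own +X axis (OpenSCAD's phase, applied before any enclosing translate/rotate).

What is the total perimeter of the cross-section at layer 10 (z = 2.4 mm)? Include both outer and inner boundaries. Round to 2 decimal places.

15.31 mm

At z = 2.4 mm: the r=2.5 cylinder contributes a regular 8-gon of circumradius 2.5 (perimeter = 2·8·2.500·sin(180°/8) = 15.31 mm). Overall, the cross-section is a single solid region. Total boundary length (outer) = 15.31 mm.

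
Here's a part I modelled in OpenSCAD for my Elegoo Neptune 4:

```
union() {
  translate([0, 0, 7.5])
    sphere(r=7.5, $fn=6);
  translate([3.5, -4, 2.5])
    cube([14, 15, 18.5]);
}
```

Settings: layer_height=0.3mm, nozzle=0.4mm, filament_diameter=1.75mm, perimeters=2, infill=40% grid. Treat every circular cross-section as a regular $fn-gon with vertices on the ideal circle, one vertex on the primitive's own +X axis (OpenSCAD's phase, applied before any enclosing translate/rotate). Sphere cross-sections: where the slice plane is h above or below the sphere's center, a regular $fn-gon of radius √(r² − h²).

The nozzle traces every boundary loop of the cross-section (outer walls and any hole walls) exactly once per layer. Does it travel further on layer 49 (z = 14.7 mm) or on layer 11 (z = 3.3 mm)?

Layer 49 (z = 14.7): the r=7.5 sphere contributes a regular 6-gon of circumradius √(7.5²−7.2²) = 2.100 (perimeter = 2·6·2.100·sin(180°/6) = 12.60 mm); the cube at (3.5, -4) (footprint 14×15) is included at this height (perimeter 58.00 mm); Merging all regions: the 2 present regions are separate (no shared area or edge), so areas and boundary lengths simply add and each stays a separate island — boundary = 70.60 mm. So its perimeter = 70.60 mm. Layer 11 (z = 3.3): the r=7.5 sphere contributes a regular 6-gon of circumradius √(7.5²−4.2²) = 6.214 (perimeter = 2·6·6.214·sin(180°/6) = 37.28 mm); the cube at (3.5, -4) (footprint 14×15) is included at this height (perimeter 58.00 mm); Combining (union): the regions partially overlap (shared area 12.61 mm²), so the edge portions inside another operand are dropped and the merged outline is re-measured after clipping — boundary = 76.13 mm. So its perimeter = 76.13 mm. Layer 11 is larger (76.13 vs 70.60 mm).

layer 11 (z = 3.3 mm)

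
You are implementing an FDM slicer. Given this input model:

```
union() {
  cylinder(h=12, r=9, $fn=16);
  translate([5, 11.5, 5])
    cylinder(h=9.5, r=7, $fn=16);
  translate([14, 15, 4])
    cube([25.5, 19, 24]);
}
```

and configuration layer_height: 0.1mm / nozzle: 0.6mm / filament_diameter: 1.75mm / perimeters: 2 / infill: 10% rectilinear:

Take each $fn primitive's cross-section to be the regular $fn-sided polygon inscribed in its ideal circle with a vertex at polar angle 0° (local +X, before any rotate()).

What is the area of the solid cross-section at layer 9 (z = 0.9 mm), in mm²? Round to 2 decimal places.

247.98 mm²

At z = 0.9 mm: the r=9 cylinder contributes a regular 16-gon of circumradius 9 (area = (16/2)·9.000²·sin(360°/16) = 247.98 mm²); the cylinder at (5, 11.5) does not reach this height (z outside [5, 14.5]); the cube at (14, 15) does not reach this height (z outside [4, 28]); Merging all regions: only the r=9 cylinder is present, so the union is just that shape — area = 247.98 mm². Overall, the cross-section is a single solid region. Net area = 247.98 mm².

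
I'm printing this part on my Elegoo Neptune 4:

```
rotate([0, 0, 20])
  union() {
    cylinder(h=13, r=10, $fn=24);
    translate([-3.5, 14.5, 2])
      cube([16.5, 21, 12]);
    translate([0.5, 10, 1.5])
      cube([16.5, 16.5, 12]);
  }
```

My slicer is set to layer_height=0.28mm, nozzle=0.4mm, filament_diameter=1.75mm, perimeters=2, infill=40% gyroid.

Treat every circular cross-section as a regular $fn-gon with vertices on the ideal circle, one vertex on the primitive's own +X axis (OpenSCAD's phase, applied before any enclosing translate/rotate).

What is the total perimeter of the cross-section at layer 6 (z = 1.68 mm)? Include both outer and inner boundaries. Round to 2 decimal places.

At z = 1.68 mm: the cylinder: section is a regular 24-gon, circumradius r=10 (perimeter = 2·24·10.000·sin(180°/24) = 62.65 mm); the cube at (-3.5, 14.5) does not reach this height (z outside [2, 14]); the cube at (0.5, 10) is present — its section is the full 16.5×16.5 rectangle (perimeter 66.00 mm); Combining (union): the 2 present regions are separate (no shared area or edge), so areas and boundary lengths simply add and each stays a separate island — boundary = 128.65 mm; (whole slice rotated 20° about Z — lengths, areas and connectivity unchanged). Overall, the cross-section has 2 separate islands. Total boundary length (outer) = 128.65 mm.

128.65 mm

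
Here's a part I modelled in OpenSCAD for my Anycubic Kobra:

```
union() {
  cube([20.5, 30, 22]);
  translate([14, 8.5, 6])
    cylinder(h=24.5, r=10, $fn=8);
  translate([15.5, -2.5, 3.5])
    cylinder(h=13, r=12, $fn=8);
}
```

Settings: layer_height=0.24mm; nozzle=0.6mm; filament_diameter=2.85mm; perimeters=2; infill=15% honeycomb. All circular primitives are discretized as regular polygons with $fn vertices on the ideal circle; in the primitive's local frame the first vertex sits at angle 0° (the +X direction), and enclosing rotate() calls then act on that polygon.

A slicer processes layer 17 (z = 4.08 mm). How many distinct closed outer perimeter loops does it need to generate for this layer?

At z = 4.08 mm: the cube is present — its section is the full 20.5×30 rectangle; the cylinder at (14, 8.5) does not reach this height (z outside [6, 30.5]); the cylinder at (15.5, -2.5): section is a regular 8-gon, circumradius r=12; Taking the union: the regions partially overlap (shared area 115.44 mm²), so overlapping operands fuse into one piece — 1 connected region. The result has 1 disconnected region.

1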